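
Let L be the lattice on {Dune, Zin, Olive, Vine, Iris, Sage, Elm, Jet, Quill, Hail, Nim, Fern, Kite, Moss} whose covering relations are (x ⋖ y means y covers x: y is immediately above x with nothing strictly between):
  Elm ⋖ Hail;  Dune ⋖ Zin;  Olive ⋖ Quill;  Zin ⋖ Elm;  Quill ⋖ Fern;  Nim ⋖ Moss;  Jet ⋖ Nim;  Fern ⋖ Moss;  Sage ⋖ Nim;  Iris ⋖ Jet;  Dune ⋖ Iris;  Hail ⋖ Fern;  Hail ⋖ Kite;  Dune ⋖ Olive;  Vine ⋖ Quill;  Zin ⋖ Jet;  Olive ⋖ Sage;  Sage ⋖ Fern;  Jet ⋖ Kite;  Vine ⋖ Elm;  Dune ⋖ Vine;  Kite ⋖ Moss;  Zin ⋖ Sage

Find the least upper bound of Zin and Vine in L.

Elm

Common upper bounds of {Zin, Vine}: Elm, Fern, Hail, Kite, Moss.
The least among these is Elm.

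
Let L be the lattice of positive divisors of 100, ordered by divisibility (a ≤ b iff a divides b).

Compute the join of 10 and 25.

In the divisibility order, the join is the least common multiple: lcm(10, 25) = 50.

50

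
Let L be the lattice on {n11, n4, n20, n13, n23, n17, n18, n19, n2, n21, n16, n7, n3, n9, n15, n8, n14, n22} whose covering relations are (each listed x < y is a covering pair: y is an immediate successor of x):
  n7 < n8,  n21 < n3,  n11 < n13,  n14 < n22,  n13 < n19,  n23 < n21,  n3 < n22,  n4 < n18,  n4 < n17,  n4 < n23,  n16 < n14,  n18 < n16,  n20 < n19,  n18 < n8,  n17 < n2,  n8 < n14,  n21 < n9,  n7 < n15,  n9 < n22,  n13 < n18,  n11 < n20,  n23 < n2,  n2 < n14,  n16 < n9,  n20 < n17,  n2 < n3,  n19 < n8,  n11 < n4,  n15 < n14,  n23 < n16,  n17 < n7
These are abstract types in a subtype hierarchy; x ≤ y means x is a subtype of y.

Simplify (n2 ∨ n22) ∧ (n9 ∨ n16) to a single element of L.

n9

n2 ∨ n22 = n22
n9 ∨ n16 = n9
n22 ∧ n9 = n9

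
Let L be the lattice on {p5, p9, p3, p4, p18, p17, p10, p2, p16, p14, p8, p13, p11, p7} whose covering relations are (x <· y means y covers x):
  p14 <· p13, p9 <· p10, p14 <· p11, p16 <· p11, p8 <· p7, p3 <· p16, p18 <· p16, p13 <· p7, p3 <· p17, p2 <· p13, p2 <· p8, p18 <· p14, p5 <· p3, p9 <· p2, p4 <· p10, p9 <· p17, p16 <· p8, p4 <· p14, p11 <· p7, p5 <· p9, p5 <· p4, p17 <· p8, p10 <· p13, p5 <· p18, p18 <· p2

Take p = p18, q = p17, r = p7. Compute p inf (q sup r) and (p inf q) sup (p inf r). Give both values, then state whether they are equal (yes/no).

p18; p18; yes

q sup r = p7, so p inf (q sup r) = p18 inf p7 = p18.
p inf q = p5 and p inf r = p18, so (p inf q) sup (p inf r) = p5 sup p18 = p18.
Equal: yes.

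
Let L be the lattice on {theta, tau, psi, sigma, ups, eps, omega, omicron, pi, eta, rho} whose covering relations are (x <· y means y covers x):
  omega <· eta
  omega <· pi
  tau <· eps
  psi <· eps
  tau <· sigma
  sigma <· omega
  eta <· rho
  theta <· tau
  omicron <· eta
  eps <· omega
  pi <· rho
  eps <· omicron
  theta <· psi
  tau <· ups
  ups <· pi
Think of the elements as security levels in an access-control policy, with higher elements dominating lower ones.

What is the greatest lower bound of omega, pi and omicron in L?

eps

Common lower bounds of {omega, pi, omicron}: eps, psi, tau, theta.
The greatest among these is eps.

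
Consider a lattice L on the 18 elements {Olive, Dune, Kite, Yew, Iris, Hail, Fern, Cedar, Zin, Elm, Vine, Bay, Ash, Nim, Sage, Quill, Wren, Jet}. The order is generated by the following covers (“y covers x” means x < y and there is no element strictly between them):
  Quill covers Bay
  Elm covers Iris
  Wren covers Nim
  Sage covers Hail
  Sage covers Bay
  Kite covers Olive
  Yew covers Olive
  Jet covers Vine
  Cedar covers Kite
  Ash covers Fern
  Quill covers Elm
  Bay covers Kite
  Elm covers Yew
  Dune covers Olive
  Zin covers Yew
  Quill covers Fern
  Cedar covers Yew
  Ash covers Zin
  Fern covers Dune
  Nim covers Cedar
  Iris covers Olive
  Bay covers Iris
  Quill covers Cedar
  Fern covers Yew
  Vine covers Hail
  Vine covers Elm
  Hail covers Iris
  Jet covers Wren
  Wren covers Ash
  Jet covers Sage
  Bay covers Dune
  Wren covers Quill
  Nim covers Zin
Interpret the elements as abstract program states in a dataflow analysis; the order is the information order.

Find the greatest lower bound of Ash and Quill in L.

Fern

Common lower bounds of {Ash, Quill}: Dune, Fern, Olive, Yew.
The greatest among these is Fern.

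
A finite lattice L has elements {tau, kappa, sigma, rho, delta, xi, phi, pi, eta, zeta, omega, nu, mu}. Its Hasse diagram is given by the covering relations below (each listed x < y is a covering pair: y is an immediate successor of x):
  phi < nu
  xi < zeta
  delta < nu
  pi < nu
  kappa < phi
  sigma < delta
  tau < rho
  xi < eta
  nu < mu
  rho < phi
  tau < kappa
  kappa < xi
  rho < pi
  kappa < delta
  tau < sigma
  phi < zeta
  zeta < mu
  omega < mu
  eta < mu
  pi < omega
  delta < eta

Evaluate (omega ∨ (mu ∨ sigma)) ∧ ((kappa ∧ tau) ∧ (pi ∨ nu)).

tau

mu ∨ sigma = mu
omega ∨ mu = mu
kappa ∧ tau = tau
pi ∨ nu = nu
tau ∧ nu = tau
mu ∧ tau = tau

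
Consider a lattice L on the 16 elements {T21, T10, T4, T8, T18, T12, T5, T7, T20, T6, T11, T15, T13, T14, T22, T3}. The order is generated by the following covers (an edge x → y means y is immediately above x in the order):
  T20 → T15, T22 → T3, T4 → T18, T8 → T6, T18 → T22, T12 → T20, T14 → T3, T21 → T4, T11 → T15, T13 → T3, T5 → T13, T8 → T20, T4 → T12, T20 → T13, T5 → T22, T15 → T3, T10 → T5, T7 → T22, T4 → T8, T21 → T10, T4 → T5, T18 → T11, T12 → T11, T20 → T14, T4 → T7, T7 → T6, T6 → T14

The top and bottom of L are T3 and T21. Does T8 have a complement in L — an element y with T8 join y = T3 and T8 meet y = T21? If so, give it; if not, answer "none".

For every candidate y, either T8 ∨ y ≠ T3 or T8 ∧ y ≠ T21; no complement exists.

none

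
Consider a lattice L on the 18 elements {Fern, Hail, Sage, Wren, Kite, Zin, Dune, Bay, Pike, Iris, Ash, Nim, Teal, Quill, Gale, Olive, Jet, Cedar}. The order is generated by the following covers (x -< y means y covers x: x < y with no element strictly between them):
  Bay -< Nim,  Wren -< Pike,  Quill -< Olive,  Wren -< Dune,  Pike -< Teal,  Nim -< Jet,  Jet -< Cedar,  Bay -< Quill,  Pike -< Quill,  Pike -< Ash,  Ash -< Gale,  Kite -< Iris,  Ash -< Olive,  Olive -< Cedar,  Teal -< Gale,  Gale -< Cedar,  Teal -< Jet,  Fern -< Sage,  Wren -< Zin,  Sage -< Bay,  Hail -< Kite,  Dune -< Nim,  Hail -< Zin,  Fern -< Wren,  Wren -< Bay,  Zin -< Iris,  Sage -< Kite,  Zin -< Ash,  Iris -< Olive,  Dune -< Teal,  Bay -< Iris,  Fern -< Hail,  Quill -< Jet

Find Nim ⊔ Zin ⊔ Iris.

Cedar

Common upper bounds of {Nim, Zin, Iris}: Cedar.
The least among these is Cedar.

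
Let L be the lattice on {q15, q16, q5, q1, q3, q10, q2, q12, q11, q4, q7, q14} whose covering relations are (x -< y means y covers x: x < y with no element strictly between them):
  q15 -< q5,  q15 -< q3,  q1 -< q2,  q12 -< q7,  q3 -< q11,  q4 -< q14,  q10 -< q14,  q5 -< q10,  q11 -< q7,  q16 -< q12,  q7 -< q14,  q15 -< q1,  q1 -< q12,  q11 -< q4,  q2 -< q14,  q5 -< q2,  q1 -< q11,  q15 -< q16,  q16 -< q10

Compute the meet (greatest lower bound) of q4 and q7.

Common lower bounds of {q4, q7}: q1, q11, q15, q3.
The greatest among these is q11.

q11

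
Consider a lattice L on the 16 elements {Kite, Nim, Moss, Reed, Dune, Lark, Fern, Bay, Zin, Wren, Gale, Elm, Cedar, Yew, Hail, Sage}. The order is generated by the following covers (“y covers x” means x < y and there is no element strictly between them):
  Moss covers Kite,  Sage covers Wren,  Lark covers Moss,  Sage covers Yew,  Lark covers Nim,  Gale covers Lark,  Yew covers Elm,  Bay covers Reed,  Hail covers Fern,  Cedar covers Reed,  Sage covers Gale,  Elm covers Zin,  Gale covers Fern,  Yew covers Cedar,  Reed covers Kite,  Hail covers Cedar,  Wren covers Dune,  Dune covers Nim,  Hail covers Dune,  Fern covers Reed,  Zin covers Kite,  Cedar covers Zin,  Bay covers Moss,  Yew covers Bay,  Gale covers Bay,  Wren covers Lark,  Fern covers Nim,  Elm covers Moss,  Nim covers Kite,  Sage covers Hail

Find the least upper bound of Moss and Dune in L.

Wren

Common upper bounds of {Moss, Dune}: Sage, Wren.
The least among these is Wren.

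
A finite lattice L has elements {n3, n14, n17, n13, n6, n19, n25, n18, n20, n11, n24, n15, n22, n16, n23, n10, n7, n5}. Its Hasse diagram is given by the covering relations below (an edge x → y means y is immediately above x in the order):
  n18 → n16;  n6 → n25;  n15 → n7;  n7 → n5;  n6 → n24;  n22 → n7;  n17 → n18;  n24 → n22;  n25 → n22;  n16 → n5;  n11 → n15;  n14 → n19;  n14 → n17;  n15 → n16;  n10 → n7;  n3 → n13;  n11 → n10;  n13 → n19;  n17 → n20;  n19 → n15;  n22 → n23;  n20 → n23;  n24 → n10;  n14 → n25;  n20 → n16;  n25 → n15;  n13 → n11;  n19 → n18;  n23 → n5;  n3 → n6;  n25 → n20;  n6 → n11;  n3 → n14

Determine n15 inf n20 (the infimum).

n25

Common lower bounds of {n15, n20}: n14, n25, n3, n6.
The greatest among these is n25.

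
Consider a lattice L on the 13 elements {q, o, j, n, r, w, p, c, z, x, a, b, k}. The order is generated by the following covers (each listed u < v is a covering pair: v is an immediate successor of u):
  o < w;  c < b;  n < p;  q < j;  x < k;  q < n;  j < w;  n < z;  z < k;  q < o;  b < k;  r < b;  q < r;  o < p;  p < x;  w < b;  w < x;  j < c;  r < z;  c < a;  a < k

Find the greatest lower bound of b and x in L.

w

Common lower bounds of {b, x}: j, o, q, w.
The greatest among these is w.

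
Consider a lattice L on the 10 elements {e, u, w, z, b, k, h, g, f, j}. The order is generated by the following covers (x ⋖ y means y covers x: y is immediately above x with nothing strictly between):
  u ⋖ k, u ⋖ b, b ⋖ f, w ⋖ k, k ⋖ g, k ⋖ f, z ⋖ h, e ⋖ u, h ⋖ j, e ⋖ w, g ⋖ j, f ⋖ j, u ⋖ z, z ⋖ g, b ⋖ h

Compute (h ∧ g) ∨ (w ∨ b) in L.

j

h ∧ g = z
w ∨ b = f
z ∨ f = j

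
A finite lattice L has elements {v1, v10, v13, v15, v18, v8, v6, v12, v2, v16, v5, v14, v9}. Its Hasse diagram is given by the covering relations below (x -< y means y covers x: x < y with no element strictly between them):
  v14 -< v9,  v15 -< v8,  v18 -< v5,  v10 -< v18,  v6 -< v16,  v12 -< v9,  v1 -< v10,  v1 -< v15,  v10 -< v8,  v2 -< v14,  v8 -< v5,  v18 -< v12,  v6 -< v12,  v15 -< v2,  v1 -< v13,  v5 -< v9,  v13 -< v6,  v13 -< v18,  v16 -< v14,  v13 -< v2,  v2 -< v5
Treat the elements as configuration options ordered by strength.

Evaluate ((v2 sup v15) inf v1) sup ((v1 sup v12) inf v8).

v2 ∨ v15 = v2
v2 ∧ v1 = v1
v1 ∨ v12 = v12
v12 ∧ v8 = v10
v1 ∨ v10 = v10

v10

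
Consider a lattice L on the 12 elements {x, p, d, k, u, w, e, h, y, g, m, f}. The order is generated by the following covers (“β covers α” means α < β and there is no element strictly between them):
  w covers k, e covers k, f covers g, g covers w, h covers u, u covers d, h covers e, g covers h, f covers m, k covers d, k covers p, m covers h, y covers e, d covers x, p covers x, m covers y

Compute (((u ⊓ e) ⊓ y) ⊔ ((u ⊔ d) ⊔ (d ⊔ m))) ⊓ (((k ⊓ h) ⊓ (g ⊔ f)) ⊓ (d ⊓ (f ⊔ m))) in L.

d

u ∧ e = d
d ∧ y = d
u ∨ d = u
d ∨ m = m
u ∨ m = m
d ∨ m = m
k ∧ h = k
g ∨ f = f
k ∧ f = k
f ∨ m = f
d ∧ f = d
k ∧ d = d
m ∧ d = d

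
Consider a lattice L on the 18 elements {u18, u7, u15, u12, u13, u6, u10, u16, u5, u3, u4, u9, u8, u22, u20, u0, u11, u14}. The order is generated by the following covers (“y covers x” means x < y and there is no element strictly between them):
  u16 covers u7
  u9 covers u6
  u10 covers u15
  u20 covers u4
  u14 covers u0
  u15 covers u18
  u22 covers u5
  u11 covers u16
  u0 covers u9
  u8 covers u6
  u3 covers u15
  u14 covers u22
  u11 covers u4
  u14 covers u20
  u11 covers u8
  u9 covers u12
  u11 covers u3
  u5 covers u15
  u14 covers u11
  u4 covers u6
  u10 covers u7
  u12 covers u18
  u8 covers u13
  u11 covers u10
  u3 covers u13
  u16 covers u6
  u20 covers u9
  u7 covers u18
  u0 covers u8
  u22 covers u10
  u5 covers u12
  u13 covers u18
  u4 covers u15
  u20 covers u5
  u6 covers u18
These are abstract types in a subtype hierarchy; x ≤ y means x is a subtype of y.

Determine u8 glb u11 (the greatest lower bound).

Common lower bounds of {u8, u11}: u13, u18, u6, u8.
The greatest among these is u8.

u8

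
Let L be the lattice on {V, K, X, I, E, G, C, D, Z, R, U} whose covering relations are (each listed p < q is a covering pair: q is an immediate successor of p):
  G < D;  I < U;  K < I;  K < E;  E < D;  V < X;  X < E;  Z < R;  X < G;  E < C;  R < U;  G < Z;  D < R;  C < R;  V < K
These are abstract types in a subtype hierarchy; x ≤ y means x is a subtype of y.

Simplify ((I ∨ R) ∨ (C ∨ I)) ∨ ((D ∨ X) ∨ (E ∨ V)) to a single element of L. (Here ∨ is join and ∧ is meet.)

I ∨ R = U
C ∨ I = U
U ∨ U = U
D ∨ X = D
E ∨ V = E
D ∨ E = D
U ∨ D = U

U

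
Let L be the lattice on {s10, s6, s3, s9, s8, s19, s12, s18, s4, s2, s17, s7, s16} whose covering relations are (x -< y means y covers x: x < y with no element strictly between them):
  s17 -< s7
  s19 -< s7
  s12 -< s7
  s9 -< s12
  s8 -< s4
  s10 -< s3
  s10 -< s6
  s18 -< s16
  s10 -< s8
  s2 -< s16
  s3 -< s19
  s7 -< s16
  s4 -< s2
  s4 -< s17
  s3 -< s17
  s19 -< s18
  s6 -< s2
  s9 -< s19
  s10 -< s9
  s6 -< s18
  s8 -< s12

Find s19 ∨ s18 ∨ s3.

Common upper bounds of {s19, s18, s3}: s16, s18.
The least among these is s18.

s18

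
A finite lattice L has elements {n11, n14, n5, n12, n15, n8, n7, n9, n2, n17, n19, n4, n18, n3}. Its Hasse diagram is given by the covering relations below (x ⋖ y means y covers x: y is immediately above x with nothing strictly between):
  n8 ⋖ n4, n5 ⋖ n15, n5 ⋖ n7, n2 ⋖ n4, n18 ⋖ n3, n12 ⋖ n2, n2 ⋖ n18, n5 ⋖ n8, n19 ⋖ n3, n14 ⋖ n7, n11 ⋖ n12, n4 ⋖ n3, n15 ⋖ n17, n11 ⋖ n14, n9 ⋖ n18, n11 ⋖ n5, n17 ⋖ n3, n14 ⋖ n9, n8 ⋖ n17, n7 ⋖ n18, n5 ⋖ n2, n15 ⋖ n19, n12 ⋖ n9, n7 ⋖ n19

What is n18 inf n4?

n2

Common lower bounds of {n18, n4}: n11, n12, n2, n5.
The greatest among these is n2.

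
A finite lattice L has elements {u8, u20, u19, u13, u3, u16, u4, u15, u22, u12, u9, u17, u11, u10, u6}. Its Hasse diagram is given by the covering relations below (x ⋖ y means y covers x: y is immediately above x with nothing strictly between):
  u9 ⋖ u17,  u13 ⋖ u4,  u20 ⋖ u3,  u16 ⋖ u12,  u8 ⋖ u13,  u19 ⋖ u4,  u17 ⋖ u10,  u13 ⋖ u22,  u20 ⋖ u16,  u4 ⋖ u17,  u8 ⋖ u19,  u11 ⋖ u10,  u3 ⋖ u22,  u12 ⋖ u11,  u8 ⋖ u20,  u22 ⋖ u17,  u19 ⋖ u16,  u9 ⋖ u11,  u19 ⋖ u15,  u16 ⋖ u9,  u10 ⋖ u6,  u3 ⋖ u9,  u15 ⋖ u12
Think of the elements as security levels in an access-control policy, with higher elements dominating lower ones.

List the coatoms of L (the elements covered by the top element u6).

u10

The coatoms are exactly the elements covered by u6: u10.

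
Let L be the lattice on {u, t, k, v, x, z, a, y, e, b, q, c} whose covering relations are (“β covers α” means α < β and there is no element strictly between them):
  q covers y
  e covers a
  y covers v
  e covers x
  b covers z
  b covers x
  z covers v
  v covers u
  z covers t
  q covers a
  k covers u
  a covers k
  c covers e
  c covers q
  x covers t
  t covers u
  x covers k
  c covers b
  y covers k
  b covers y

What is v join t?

z

Common upper bounds of {v, t}: b, c, z.
The least among these is z.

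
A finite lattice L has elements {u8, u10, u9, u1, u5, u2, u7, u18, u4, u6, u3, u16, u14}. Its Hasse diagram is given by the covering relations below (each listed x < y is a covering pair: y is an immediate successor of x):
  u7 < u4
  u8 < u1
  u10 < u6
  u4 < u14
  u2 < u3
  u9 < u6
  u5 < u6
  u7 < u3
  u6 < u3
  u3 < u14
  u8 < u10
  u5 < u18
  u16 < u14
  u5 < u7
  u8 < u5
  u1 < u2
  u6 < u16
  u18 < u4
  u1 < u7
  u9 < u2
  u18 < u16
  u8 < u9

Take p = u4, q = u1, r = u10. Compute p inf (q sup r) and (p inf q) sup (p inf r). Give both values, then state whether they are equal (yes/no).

u7; u1; no

q sup r = u3, so p inf (q sup r) = u4 inf u3 = u7.
p inf q = u1 and p inf r = u8, so (p inf q) sup (p inf r) = u1 sup u8 = u1.
Equal: no.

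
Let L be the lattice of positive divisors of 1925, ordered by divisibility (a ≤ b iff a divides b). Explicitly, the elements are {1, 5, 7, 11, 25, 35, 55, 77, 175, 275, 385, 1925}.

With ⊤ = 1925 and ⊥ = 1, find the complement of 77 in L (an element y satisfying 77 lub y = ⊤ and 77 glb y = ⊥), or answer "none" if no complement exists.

25

Need y with 77 ∨ y = 1925 and 77 ∧ y = 1.
Checking each element gives: 25.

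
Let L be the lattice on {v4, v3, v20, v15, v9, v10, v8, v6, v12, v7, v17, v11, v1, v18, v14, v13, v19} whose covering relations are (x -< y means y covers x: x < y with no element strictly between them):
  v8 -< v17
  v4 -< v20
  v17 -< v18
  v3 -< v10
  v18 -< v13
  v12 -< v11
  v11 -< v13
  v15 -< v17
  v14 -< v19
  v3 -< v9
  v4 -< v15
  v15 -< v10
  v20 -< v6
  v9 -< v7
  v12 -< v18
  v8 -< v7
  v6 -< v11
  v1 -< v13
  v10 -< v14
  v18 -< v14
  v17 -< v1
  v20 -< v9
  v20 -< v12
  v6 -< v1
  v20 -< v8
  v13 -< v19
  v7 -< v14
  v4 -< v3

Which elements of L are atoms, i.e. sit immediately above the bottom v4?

v15, v20, v3

The atoms are exactly the elements that cover v4: v15, v20, v3.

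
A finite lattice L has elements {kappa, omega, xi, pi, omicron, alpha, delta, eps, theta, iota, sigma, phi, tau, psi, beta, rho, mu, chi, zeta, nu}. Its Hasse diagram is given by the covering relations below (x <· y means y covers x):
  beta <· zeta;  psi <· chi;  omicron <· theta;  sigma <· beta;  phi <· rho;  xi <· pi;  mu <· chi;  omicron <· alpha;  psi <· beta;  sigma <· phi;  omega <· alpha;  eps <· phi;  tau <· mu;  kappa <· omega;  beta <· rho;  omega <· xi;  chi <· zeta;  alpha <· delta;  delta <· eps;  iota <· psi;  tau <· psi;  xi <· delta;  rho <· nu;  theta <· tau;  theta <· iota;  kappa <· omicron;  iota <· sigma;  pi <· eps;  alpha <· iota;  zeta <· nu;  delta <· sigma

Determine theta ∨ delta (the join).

sigma

Common upper bounds of {theta, delta}: beta, nu, phi, rho, sigma, zeta.
The least among these is sigma.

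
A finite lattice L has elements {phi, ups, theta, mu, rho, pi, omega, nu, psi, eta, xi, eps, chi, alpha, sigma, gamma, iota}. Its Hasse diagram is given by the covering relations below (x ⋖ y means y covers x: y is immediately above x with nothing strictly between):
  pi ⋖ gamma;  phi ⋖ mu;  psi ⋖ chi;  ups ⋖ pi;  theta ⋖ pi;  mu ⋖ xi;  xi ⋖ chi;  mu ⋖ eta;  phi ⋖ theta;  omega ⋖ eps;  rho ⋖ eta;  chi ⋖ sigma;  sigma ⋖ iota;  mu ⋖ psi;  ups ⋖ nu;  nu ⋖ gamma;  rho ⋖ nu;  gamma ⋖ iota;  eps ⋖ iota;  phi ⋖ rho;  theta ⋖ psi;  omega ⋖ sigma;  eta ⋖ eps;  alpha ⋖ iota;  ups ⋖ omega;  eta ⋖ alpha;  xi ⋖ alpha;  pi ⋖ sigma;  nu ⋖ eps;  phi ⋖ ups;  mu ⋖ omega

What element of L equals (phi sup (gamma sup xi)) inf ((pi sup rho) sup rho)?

gamma ∨ xi = iota
phi ∨ iota = iota
pi ∨ rho = gamma
gamma ∨ rho = gamma
iota ∧ gamma = gamma

gamma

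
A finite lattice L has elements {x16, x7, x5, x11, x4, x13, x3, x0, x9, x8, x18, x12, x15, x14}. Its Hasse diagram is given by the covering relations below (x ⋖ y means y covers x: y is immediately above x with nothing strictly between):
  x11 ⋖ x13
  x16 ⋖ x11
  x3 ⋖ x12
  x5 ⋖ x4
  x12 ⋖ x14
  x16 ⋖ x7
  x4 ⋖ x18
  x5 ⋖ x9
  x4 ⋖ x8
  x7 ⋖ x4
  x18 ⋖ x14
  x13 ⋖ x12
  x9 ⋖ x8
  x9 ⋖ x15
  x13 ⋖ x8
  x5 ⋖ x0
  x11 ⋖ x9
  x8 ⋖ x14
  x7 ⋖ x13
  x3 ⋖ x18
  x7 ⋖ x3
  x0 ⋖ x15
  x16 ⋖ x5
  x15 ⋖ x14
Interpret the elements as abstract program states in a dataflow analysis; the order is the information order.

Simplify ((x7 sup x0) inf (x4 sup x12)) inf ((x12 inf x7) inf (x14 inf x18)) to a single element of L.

x7

x7 ∨ x0 = x14
x4 ∨ x12 = x14
x14 ∧ x14 = x14
x12 ∧ x7 = x7
x14 ∧ x18 = x18
x7 ∧ x18 = x7
x14 ∧ x7 = x7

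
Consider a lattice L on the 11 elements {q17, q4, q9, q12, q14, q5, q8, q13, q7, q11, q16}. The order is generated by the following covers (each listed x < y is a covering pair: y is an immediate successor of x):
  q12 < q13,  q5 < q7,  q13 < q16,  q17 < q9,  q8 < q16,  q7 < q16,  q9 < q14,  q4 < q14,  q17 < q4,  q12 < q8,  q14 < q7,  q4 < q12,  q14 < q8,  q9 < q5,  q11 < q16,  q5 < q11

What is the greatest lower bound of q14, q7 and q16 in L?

q14

Common lower bounds of {q14, q7, q16}: q14, q17, q4, q9.
The greatest among these is q14.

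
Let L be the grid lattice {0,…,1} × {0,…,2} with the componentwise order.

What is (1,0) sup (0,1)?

In a product of chains, the join is componentwise max, giving (1,1).

(1,1)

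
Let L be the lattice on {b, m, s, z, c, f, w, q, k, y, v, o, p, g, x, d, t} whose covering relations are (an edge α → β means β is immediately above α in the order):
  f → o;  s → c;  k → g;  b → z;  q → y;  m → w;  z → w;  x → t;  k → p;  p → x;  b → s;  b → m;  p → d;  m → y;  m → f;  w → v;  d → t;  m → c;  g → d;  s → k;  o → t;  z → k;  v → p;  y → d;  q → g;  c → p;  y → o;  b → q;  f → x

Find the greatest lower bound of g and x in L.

Common lower bounds of {g, x}: b, k, s, z.
The greatest among these is k.

k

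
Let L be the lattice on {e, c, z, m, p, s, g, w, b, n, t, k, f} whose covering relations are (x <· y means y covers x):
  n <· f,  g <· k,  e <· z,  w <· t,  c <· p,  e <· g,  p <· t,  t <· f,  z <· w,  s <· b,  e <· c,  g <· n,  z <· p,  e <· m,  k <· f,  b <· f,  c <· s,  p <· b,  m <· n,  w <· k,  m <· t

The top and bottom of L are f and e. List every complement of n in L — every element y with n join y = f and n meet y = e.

Need y with n ∨ y = f and n ∧ y = e.
Checking each element gives: b, c, p, s, w, z.

b, c, p, s, w, z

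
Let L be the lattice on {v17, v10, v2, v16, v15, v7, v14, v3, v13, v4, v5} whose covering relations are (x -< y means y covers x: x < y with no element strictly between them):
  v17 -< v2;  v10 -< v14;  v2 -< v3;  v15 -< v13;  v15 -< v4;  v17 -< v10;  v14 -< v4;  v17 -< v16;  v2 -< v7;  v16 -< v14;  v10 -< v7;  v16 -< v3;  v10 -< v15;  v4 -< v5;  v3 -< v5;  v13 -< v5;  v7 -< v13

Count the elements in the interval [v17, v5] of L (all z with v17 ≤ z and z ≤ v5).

The interval [v17, v5] = {v10, v13, v14, v15, v16, v17, v2, v3, v4, v5, v7}, which has 11 elements.

11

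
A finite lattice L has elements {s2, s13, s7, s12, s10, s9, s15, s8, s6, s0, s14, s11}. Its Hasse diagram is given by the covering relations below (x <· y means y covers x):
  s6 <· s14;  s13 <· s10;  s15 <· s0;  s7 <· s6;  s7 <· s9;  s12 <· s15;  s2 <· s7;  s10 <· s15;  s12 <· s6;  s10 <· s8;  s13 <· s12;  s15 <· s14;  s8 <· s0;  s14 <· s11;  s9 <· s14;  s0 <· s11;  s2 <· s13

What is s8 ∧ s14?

s10

Common lower bounds of {s8, s14}: s10, s13, s2.
The greatest among these is s10.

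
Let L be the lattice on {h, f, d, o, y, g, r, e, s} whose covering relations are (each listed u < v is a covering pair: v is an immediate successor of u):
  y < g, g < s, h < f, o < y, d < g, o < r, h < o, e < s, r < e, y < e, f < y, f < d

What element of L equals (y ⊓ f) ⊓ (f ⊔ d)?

y ∧ f = f
f ∨ d = d
f ∧ d = f

f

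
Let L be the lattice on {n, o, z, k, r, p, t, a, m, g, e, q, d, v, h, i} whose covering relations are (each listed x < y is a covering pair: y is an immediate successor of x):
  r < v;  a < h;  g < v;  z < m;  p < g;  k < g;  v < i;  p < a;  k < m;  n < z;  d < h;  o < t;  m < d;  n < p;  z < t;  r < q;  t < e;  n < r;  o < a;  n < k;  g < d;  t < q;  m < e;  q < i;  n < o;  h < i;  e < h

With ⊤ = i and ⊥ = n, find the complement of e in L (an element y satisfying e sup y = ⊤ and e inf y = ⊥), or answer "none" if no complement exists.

r

Need y with e ∨ y = i and e ∧ y = n.
Checking each element gives: r.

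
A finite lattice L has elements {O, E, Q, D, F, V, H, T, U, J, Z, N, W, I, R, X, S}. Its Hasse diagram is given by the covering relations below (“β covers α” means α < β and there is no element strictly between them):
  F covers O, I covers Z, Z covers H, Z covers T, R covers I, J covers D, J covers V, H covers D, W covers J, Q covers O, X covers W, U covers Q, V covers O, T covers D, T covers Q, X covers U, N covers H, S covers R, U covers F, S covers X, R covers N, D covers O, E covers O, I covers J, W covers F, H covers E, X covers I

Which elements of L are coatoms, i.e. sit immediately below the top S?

The coatoms are exactly the elements covered by S: R, X.

R, X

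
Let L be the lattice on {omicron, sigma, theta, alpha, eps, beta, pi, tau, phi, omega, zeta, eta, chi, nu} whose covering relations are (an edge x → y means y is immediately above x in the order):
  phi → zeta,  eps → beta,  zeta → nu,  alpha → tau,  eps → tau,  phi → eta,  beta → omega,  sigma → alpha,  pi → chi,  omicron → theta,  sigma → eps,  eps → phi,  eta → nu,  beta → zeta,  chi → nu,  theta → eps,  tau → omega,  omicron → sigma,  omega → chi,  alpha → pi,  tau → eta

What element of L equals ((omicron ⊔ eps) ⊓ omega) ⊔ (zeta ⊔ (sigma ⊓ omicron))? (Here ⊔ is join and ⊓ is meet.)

zeta

omicron ∨ eps = eps
eps ∧ omega = eps
sigma ∧ omicron = omicron
zeta ∨ omicron = zeta
eps ∨ zeta = zeta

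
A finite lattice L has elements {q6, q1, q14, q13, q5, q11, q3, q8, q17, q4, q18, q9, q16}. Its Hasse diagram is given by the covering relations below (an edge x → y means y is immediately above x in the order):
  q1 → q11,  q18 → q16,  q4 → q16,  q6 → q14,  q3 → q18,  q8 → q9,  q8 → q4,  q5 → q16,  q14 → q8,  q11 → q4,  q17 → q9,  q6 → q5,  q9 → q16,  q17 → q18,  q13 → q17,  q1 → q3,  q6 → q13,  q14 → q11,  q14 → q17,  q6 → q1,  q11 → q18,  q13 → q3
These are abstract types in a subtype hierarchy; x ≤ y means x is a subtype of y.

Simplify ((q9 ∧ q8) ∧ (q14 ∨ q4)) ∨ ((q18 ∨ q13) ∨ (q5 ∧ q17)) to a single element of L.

q16

q9 ∧ q8 = q8
q14 ∨ q4 = q4
q8 ∧ q4 = q8
q18 ∨ q13 = q18
q5 ∧ q17 = q6
q18 ∨ q6 = q18
q8 ∨ q18 = q16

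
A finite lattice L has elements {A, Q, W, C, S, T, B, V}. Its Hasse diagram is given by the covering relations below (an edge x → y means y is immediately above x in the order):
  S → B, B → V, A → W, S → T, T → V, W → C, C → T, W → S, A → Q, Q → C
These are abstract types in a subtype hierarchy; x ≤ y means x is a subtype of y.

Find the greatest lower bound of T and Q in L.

Common lower bounds of {T, Q}: A, Q.
The greatest among these is Q.

Q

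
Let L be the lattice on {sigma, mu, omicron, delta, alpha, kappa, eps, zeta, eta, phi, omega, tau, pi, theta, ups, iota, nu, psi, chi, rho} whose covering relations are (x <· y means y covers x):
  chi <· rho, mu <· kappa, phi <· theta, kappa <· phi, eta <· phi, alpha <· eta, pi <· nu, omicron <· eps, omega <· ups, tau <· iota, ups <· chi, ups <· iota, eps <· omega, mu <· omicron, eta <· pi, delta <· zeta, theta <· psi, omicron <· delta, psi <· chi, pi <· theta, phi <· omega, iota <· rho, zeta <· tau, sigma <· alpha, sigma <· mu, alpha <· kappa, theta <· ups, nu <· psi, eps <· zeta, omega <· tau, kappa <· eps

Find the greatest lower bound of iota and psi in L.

theta

Common lower bounds of {iota, psi}: alpha, eta, kappa, mu, phi, pi, sigma, theta.
The greatest among these is theta.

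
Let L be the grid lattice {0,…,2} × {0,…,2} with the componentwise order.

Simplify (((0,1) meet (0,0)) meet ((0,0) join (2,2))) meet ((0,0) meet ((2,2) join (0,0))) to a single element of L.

(0,0)

(0,1) ∧ (0,0) = (0,0)
(0,0) ∨ (2,2) = (2,2)
(0,0) ∧ (2,2) = (0,0)
(2,2) ∨ (0,0) = (2,2)
(0,0) ∧ (2,2) = (0,0)
(0,0) ∧ (0,0) = (0,0)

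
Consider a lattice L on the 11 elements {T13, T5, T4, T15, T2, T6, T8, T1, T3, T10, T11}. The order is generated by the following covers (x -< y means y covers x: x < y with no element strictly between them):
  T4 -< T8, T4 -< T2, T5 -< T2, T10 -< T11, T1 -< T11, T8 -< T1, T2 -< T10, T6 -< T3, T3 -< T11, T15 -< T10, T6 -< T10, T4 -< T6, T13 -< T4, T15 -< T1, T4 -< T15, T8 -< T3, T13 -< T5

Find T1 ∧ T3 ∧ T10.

Common lower bounds of {T1, T3, T10}: T13, T4.
The greatest among these is T4.

T4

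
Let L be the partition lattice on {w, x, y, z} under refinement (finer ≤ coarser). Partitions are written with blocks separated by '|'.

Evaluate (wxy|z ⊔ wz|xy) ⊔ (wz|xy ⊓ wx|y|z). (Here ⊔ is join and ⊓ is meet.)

wxyz

wxy|z ∨ wz|xy = wxyz
wz|xy ∧ wx|y|z = w|x|y|z
wxyz ∨ w|x|y|z = wxyz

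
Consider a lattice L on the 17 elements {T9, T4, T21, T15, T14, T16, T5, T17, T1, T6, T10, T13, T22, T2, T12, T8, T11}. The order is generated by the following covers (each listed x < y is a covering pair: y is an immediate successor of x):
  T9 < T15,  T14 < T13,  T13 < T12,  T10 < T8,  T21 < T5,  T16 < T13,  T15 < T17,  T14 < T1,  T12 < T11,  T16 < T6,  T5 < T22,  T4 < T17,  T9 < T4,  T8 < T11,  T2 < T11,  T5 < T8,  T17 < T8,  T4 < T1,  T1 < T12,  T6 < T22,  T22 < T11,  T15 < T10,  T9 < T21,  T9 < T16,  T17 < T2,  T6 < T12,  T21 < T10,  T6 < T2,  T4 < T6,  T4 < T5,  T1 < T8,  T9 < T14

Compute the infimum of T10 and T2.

T15

Common lower bounds of {T10, T2}: T15, T9.
The greatest among these is T15.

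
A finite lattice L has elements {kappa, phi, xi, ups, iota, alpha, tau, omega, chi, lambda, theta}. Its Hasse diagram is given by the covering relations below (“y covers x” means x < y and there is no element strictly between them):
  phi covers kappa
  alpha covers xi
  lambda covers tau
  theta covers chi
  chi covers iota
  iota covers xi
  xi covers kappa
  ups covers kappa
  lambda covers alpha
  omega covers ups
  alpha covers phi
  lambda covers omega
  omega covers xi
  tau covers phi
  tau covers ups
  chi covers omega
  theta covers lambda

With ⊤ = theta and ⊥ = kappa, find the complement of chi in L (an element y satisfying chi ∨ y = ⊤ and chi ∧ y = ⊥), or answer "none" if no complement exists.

Need y with chi ∨ y = theta and chi ∧ y = kappa.
Checking each element gives: phi.

phi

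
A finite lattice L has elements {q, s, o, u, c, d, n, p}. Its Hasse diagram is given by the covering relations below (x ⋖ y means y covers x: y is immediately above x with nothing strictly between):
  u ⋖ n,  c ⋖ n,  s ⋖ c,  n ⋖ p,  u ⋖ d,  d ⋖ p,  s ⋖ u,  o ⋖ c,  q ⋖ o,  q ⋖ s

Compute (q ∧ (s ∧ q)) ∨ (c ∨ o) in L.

c

s ∧ q = q
q ∧ q = q
c ∨ o = c
q ∨ c = c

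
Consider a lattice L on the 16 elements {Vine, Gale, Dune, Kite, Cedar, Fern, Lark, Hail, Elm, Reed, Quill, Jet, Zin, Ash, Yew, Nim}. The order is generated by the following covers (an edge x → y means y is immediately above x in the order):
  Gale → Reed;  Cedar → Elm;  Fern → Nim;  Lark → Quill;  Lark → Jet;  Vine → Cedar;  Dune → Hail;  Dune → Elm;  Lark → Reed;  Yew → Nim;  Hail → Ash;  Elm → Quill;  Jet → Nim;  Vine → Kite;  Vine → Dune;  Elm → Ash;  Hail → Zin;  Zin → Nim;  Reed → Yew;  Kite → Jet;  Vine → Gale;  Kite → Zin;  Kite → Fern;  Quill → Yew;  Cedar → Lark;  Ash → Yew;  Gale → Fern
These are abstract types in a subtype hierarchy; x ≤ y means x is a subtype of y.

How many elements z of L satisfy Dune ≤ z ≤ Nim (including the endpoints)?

The interval [Dune, Nim] = {Ash, Dune, Elm, Hail, Nim, Quill, Yew, Zin}, which has 8 elements.

8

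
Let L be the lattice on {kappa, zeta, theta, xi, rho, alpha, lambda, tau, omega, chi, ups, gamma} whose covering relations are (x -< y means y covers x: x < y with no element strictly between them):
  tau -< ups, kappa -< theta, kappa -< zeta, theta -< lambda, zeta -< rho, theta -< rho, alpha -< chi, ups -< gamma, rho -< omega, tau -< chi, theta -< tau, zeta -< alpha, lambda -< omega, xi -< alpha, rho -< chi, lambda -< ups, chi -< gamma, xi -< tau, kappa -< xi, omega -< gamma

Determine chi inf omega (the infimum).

Common lower bounds of {chi, omega}: kappa, rho, theta, zeta.
The greatest among these is rho.

rho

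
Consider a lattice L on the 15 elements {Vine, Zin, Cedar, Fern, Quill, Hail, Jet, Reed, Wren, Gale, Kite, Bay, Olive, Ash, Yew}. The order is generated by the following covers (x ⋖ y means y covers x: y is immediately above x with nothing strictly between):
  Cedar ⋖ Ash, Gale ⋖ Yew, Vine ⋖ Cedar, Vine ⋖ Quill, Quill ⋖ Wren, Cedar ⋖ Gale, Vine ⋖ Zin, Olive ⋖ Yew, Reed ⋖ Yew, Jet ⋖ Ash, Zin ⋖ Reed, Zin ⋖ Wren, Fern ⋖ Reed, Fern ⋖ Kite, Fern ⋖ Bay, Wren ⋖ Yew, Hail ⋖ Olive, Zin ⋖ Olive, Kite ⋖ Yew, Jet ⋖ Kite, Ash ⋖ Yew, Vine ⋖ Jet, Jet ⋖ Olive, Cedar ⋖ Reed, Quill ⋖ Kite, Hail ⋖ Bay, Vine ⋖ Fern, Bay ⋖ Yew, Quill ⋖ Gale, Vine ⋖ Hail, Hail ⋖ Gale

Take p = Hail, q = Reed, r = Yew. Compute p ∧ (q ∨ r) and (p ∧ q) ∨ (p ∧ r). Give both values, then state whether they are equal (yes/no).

q ∨ r = Yew, so p ∧ (q ∨ r) = Hail ∧ Yew = Hail.
p ∧ q = Vine and p ∧ r = Hail, so (p ∧ q) ∨ (p ∧ r) = Vine ∨ Hail = Hail.
Equal: yes.

Hail; Hail; yes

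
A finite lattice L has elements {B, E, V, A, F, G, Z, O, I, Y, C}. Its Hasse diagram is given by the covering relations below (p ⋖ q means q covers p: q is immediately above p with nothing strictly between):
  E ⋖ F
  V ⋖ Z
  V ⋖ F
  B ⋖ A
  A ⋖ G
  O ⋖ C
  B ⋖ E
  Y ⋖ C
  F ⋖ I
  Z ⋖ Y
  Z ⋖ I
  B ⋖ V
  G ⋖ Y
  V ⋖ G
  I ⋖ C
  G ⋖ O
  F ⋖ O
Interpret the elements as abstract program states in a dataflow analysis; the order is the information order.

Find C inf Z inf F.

Common lower bounds of {C, Z, F}: B, V.
The greatest among these is V.

V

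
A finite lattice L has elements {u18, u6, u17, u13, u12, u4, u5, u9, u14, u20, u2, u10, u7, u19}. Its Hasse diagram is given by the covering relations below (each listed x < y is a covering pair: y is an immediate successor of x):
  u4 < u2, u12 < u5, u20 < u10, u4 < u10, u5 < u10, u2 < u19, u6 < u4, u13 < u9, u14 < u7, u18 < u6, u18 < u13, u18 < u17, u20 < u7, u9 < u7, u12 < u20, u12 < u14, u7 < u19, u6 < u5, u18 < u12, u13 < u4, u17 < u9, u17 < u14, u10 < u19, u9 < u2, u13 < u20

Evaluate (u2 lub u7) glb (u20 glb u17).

u18

u2 ∨ u7 = u19
u20 ∧ u17 = u18
u19 ∧ u18 = u18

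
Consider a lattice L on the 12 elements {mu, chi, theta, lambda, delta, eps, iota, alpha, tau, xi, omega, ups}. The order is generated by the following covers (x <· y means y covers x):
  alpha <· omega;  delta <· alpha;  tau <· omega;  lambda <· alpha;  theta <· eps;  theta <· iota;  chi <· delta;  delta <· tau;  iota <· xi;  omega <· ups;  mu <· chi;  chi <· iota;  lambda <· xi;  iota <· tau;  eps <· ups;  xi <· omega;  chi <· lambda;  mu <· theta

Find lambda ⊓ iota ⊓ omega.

chi

Common lower bounds of {lambda, iota, omega}: chi, mu.
The greatest among these is chi.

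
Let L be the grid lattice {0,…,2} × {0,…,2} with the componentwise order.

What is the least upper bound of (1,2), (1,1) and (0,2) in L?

Common upper bounds of {(1,2), (1,1), (0,2)}: (1,2), (2,2).
The least among these is (1,2).

(1,2)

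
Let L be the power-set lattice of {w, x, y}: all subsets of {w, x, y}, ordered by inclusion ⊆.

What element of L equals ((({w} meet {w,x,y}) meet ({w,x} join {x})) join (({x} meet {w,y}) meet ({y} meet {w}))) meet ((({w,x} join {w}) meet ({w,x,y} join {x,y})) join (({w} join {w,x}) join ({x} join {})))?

{w} ∧ {w,x,y} = {w}
{w,x} ∨ {x} = {w,x}
{w} ∧ {w,x} = {w}
{x} ∧ {w,y} = {}
{y} ∧ {w} = {}
{} ∧ {} = {}
{w} ∨ {} = {w}
{w,x} ∨ {w} = {w,x}
{w,x,y} ∨ {x,y} = {w,x,y}
{w,x} ∧ {w,x,y} = {w,x}
{w} ∨ {w,x} = {w,x}
{x} ∨ {} = {x}
{w,x} ∨ {x} = {w,x}
{w,x} ∨ {w,x} = {w,x}
{w} ∧ {w,x} = {w}

{w}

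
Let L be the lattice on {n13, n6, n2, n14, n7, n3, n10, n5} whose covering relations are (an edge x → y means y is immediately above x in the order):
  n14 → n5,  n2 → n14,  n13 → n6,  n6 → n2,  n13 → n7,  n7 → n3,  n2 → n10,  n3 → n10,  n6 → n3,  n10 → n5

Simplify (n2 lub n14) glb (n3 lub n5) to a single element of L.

n14

n2 ∨ n14 = n14
n3 ∨ n5 = n5
n14 ∧ n5 = n14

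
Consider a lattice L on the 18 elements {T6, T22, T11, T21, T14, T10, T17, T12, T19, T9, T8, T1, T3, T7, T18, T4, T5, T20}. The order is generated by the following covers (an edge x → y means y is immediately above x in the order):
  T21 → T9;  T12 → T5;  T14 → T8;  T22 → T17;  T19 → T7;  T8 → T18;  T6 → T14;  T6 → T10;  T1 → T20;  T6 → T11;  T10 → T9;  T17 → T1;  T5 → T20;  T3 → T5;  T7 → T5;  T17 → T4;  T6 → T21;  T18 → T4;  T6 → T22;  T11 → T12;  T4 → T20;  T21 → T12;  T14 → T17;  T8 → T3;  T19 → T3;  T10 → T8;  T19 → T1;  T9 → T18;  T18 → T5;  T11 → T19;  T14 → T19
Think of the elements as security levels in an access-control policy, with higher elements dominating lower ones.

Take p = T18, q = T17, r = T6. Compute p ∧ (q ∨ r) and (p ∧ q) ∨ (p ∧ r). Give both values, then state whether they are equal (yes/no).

q ∨ r = T17, so p ∧ (q ∨ r) = T18 ∧ T17 = T14.
p ∧ q = T14 and p ∧ r = T6, so (p ∧ q) ∨ (p ∧ r) = T14 ∨ T6 = T14.
Equal: yes.

T14; T14; yes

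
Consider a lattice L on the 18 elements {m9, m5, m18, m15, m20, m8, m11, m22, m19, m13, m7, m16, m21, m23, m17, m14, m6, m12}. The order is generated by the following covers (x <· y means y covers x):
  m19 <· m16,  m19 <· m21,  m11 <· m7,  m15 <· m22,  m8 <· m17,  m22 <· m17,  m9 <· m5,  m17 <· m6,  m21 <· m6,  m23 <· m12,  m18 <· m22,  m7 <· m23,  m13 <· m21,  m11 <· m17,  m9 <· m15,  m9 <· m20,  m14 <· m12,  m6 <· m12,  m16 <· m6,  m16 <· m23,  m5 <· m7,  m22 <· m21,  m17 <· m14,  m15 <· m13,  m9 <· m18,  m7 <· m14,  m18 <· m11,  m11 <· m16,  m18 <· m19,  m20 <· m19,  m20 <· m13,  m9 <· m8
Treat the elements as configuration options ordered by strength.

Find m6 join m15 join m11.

Common upper bounds of {m6, m15, m11}: m12, m6.
The least among these is m6.

m6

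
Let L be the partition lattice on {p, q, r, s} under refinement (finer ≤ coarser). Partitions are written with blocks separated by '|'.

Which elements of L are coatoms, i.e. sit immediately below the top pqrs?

pqr|s, pqs|r, pq|rs, prs|q, pr|qs, ps|qr, p|qrs

The coatoms are exactly the elements covered by pqrs: pqr|s, pqs|r, pq|rs, prs|q, pr|qs, ps|qr, p|qrs.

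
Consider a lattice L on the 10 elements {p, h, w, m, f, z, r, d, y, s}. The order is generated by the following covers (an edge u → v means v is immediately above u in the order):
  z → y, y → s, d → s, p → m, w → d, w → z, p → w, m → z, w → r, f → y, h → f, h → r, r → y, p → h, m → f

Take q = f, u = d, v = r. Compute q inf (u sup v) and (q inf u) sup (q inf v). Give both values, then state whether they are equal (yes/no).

u sup v = s, so q inf (u sup v) = f inf s = f.
q inf u = p and q inf v = h, so (q inf u) sup (q inf v) = p sup h = h.
Equal: no.

f; h; no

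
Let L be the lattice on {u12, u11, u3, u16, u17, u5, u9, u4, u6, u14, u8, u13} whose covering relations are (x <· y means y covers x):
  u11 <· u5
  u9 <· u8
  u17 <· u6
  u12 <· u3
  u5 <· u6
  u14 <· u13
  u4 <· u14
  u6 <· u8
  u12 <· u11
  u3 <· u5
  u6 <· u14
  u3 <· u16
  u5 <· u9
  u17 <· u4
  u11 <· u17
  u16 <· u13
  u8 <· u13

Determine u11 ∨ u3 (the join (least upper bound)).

u5

Common upper bounds of {u11, u3}: u13, u14, u5, u6, u8, u9.
The least among these is u5.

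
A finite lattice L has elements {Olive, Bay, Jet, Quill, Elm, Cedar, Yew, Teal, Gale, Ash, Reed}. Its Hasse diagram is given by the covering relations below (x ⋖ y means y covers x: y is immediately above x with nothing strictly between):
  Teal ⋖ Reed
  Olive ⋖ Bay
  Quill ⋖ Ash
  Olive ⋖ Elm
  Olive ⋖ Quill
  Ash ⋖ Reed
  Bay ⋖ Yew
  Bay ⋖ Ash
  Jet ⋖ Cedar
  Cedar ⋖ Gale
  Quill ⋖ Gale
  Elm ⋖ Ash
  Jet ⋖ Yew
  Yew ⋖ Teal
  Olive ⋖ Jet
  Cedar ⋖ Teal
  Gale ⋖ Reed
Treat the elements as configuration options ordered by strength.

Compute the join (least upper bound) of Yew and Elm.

Common upper bounds of {Yew, Elm}: Reed.
The least among these is Reed.

Reed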